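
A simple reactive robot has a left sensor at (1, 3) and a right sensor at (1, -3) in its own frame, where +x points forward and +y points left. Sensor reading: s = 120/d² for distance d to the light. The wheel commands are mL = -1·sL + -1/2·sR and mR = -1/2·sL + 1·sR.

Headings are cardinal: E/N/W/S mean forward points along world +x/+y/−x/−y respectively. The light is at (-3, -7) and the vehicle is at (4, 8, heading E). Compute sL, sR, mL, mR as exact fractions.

left sensor world pos  = (5, 11); dL² = 388
right sensor world pos = (5, 5); dR² = 208
sL = 120/388 = 30/97
sR = 120/208 = 15/26
mL = -1·sL + -1/2·sR = -3015/5044
mR = -1/2·sL + 1·sR = 1065/2522

30/97 15/26 -3015/5044 1065/2522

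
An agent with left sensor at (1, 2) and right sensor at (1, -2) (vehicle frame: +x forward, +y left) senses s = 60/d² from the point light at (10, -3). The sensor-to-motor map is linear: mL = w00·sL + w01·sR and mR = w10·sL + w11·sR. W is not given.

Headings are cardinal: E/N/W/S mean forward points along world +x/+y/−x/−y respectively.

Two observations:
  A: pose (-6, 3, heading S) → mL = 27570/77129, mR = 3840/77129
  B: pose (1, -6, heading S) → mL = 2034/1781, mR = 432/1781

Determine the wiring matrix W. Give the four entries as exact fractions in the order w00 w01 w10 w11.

1 1/2 1/2 -1/2

obs A: pose=(-6,3,S) → sL=60/221, sR=60/349, mL=27570/77129, mR=3840/77129
obs B: pose=(1,-6,S) → sL=12/13, sR=60/137, mL=2034/1781, mR=432/1781
sensor matrix S = [[60/221, 60/349], [12/13, 60/137]]; det S = -420480/10566673
solve [mL_A; mL_B] = S·[w00; w01] and [mR_A; mR_B] = S·[w10; w11]:
  w00 = 1, w01 = 1/2, w10 = 1/2, w11 = -1/2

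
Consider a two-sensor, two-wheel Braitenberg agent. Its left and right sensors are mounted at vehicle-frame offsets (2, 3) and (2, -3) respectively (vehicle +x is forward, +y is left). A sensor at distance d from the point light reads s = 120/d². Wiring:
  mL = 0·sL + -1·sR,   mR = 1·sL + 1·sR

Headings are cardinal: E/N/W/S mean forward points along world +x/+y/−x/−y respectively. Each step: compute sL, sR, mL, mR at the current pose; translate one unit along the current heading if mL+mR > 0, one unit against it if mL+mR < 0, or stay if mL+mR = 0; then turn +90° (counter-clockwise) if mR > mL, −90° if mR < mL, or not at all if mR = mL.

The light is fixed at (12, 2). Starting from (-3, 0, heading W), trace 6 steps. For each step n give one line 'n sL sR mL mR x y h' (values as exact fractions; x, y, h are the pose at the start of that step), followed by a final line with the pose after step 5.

0 60/157 12/29 -12/29 3624/4553 -3 0 W
1 24/37 120/377 -120/377 13488/13949 -4 0 S
2 30/49 15/29 -15/29 1605/1421 -4 -1 E
3 24/65 24/29 -24/29 2256/1885 -3 -1 N
4 60/157 12/29 -12/29 3624/4553 -3 0 W
5 24/37 120/377 -120/377 13488/13949 -4 0 S
final -4 -1 E

n=0: pose=(-3,0,W); sL=60/157, sR=12/29; mL=-12/29, mR=3624/4553; mL+mR=60/157 → advance +1; mR−mL=5508/4553 → turn +1·90°
n=1: pose=(-4,0,S); sL=24/37, sR=120/377; mL=-120/377, mR=13488/13949; mL+mR=24/37 → advance +1; mR−mL=17928/13949 → turn +1·90°
n=2: pose=(-4,-1,E); sL=30/49, sR=15/29; mL=-15/29, mR=1605/1421; mL+mR=30/49 → advance +1; mR−mL=2340/1421 → turn +1·90°
n=3: pose=(-3,-1,N); sL=24/65, sR=24/29; mL=-24/29, mR=2256/1885; mL+mR=24/65 → advance +1; mR−mL=3816/1885 → turn +1·90°
n=4: pose=(-3,0,W); sL=60/157, sR=12/29; mL=-12/29, mR=3624/4553; mL+mR=60/157 → advance +1; mR−mL=5508/4553 → turn +1·90°
n=5: pose=(-4,0,S); sL=24/37, sR=120/377; mL=-120/377, mR=13488/13949; mL+mR=24/37 → advance +1; mR−mL=17928/13949 → turn +1·90°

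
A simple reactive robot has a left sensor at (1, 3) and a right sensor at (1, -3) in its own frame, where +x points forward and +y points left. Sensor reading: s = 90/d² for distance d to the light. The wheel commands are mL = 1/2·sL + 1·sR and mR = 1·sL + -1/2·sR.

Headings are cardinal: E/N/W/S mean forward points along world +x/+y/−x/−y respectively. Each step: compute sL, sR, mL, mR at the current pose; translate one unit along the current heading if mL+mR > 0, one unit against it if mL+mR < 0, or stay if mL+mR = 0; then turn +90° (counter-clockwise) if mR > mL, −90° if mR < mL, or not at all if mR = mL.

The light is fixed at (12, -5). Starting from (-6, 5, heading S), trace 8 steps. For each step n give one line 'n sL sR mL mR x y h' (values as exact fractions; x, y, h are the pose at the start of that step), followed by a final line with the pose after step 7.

n=0: pose=(-6,5,S); sL=5/17, sR=5/29; mL=315/986, mR=205/986; mL+mR=260/493 → advance +1; mR−mL=-55/493 → turn -1·90°
n=1: pose=(-6,4,W); sL=90/397, sR=18/101; mL=11691/40097, mR=5517/40097; mL+mR=17208/40097 → advance +1; mR−mL=-6174/40097 → turn -1·90°
n=2: pose=(-7,4,N); sL=45/292, sR=45/178; mL=17145/51976, mR=180/6497; mL+mR=18585/51976 → advance +1; mR−mL=-15705/51976 → turn -1·90°
n=3: pose=(-7,5,E); sL=90/493, sR=90/373; mL=61155/183889, mR=11385/183889; mL+mR=72540/183889 → advance +1; mR−mL=-49770/183889 → turn -1·90°
n=4: pose=(-6,5,S); sL=5/17, sR=5/29; mL=315/986, mR=205/986; mL+mR=260/493 → advance +1; mR−mL=-55/493 → turn -1·90°
n=5: pose=(-6,4,W); sL=90/397, sR=18/101; mL=11691/40097, mR=5517/40097; mL+mR=17208/40097 → advance +1; mR−mL=-6174/40097 → turn -1·90°
n=6: pose=(-7,4,N); sL=45/292, sR=45/178; mL=17145/51976, mR=180/6497; mL+mR=18585/51976 → advance +1; mR−mL=-15705/51976 → turn -1·90°
n=7: pose=(-7,5,E); sL=90/493, sR=90/373; mL=61155/183889, mR=11385/183889; mL+mR=72540/183889 → advance +1; mR−mL=-49770/183889 → turn -1·90°

0 5/17 5/29 315/986 205/986 -6 5 S
1 90/397 18/101 11691/40097 5517/40097 -6 4 W
2 45/292 45/178 17145/51976 180/6497 -7 4 N
3 90/493 90/373 61155/183889 11385/183889 -7 5 E
4 5/17 5/29 315/986 205/986 -6 5 S
5 90/397 18/101 11691/40097 5517/40097 -6 4 W
6 45/292 45/178 17145/51976 180/6497 -7 4 N
7 90/493 90/373 61155/183889 11385/183889 -7 5 E
final -6 5 S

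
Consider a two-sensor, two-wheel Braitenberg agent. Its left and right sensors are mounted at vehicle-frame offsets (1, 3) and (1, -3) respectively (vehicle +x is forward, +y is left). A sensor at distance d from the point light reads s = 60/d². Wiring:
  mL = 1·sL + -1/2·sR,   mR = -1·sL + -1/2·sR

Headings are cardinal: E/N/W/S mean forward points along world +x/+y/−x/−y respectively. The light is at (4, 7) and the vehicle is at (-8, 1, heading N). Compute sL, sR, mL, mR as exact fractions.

6/25 30/53 -57/1325 -693/1325

left sensor world pos  = (-11, 2); dL² = 250
right sensor world pos = (-5, 2); dR² = 106
sL = 60/250 = 6/25
sR = 60/106 = 30/53
mL = 1·sL + -1/2·sR = -57/1325
mR = -1·sL + -1/2·sR = -693/1325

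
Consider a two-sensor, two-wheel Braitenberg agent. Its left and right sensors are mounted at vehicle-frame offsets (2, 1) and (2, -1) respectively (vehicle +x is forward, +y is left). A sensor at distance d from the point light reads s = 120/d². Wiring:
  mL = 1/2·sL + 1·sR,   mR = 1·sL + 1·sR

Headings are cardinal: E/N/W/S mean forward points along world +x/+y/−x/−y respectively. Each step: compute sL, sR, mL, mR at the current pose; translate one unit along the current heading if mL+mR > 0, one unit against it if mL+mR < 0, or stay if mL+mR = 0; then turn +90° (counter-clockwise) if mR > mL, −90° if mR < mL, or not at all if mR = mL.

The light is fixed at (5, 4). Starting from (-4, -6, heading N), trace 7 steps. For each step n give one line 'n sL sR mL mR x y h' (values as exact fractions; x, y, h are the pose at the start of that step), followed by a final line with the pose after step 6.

n=0: pose=(-4,-6,N); sL=30/41, sR=15/16; mL=855/656, mR=1095/656; mL+mR=975/328 → advance +1; mR−mL=15/41 → turn +1·90°
n=1: pose=(-4,-5,W); sL=120/221, sR=24/37; mL=7524/8177, mR=9744/8177; mL+mR=17268/8177 → advance +1; mR−mL=60/221 → turn +1·90°
n=2: pose=(-5,-5,S); sL=60/101, sR=60/121; mL=9690/12221, mR=13320/12221; mL+mR=23010/12221 → advance +1; mR−mL=30/101 → turn +1·90°
n=3: pose=(-5,-6,E); sL=24/29, sR=24/37; mL=1140/1073, mR=1584/1073; mL+mR=2724/1073 → advance +1; mR−mL=12/29 → turn +1·90°
n=4: pose=(-4,-6,N); sL=30/41, sR=15/16; mL=855/656, mR=1095/656; mL+mR=975/328 → advance +1; mR−mL=15/41 → turn +1·90°
n=5: pose=(-4,-5,W); sL=120/221, sR=24/37; mL=7524/8177, mR=9744/8177; mL+mR=17268/8177 → advance +1; mR−mL=60/221 → turn +1·90°
n=6: pose=(-5,-5,S); sL=60/101, sR=60/121; mL=9690/12221, mR=13320/12221; mL+mR=23010/12221 → advance +1; mR−mL=30/101 → turn +1·90°

0 30/41 15/16 855/656 1095/656 -4 -6 N
1 120/221 24/37 7524/8177 9744/8177 -4 -5 W
2 60/101 60/121 9690/12221 13320/12221 -5 -5 S
3 24/29 24/37 1140/1073 1584/1073 -5 -6 E
4 30/41 15/16 855/656 1095/656 -4 -6 N
5 120/221 24/37 7524/8177 9744/8177 -4 -5 W
6 60/101 60/121 9690/12221 13320/12221 -5 -5 S
final -5 -6 E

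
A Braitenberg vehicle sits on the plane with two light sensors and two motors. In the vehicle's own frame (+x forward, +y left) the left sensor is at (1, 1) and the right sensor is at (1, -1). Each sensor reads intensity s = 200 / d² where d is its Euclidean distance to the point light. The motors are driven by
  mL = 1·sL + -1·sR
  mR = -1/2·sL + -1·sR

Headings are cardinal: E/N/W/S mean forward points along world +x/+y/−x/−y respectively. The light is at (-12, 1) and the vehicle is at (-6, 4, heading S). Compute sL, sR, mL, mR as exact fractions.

left sensor world pos  = (-5, 3); dL² = 53
right sensor world pos = (-7, 3); dR² = 29
sL = 200/53 = 200/53
sR = 200/29 = 200/29
mL = 1·sL + -1·sR = -4800/1537
mR = -1/2·sL + -1·sR = -13500/1537

200/53 200/29 -4800/1537 -13500/1537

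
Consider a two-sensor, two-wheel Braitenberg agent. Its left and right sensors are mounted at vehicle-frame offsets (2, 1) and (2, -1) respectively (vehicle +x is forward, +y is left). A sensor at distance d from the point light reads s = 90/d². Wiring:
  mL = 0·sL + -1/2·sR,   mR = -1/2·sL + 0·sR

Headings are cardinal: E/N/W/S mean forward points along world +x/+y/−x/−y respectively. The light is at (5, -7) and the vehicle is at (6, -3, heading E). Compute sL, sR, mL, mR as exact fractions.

left sensor world pos  = (8, -2); dL² = 34
right sensor world pos = (8, -4); dR² = 18
sL = 90/34 = 45/17
sR = 90/18 = 5
mL = 0·sL + -1/2·sR = -5/2
mR = -1/2·sL + 0·sR = -45/34

45/17 5 -5/2 -45/34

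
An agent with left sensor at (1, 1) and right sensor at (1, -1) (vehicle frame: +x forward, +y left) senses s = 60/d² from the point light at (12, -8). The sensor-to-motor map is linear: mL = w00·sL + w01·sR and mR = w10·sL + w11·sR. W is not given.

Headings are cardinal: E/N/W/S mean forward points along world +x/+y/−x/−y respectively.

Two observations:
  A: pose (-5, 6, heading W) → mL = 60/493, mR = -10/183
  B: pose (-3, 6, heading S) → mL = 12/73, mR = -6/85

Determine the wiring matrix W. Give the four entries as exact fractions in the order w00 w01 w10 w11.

1 0 0 -1/2

obs A: pose=(-5,6,W) → sL=60/493, sR=20/183, mL=60/493, mR=-10/183
obs B: pose=(-3,6,S) → sL=12/73, sR=12/85, mL=12/73, mR=-6/85
sensor matrix S = [[60/493, 20/183], [12/73, 12/85]]; det S = -29248/37320593
solve [mL_A; mL_B] = S·[w00; w01] and [mR_A; mR_B] = S·[w10; w11]:
  w00 = 1, w01 = 0, w10 = 0, w11 = -1/2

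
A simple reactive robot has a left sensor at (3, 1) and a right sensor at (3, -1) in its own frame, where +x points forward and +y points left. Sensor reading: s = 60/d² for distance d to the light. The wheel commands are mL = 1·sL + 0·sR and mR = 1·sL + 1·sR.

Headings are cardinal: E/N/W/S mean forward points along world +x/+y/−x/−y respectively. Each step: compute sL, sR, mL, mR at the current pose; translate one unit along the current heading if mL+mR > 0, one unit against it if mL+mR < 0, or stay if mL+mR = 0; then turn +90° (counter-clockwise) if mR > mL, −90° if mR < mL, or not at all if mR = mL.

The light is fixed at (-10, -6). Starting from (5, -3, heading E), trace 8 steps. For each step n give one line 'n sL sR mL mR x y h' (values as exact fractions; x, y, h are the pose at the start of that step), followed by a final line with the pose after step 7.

0 3/17 15/82 3/17 501/1394 5 -3 E
1 20/87 12/65 20/87 2344/5655 6 -3 N
2 30/89 30/97 30/89 5580/8633 6 -2 W
3 60/257 60/197 60/257 27240/50629 5 -2 S
4 3/17 15/82 3/17 501/1394 5 -3 E
5 20/87 12/65 20/87 2344/5655 6 -3 N
6 30/89 30/97 30/89 5580/8633 6 -2 W
7 60/257 60/197 60/257 27240/50629 5 -2 S
final 5 -3 E

n=0: pose=(5,-3,E); sL=3/17, sR=15/82; mL=3/17, mR=501/1394; mL+mR=747/1394 → advance +1; mR−mL=15/82 → turn +1·90°
n=1: pose=(6,-3,N); sL=20/87, sR=12/65; mL=20/87, mR=2344/5655; mL+mR=3644/5655 → advance +1; mR−mL=12/65 → turn +1·90°
n=2: pose=(6,-2,W); sL=30/89, sR=30/97; mL=30/89, mR=5580/8633; mL+mR=8490/8633 → advance +1; mR−mL=30/97 → turn +1·90°
n=3: pose=(5,-2,S); sL=60/257, sR=60/197; mL=60/257, mR=27240/50629; mL+mR=39060/50629 → advance +1; mR−mL=60/197 → turn +1·90°
n=4: pose=(5,-3,E); sL=3/17, sR=15/82; mL=3/17, mR=501/1394; mL+mR=747/1394 → advance +1; mR−mL=15/82 → turn +1·90°
n=5: pose=(6,-3,N); sL=20/87, sR=12/65; mL=20/87, mR=2344/5655; mL+mR=3644/5655 → advance +1; mR−mL=12/65 → turn +1·90°
n=6: pose=(6,-2,W); sL=30/89, sR=30/97; mL=30/89, mR=5580/8633; mL+mR=8490/8633 → advance +1; mR−mL=30/97 → turn +1·90°
n=7: pose=(5,-2,S); sL=60/257, sR=60/197; mL=60/257, mR=27240/50629; mL+mR=39060/50629 → advance +1; mR−mL=60/197 → turn +1·90°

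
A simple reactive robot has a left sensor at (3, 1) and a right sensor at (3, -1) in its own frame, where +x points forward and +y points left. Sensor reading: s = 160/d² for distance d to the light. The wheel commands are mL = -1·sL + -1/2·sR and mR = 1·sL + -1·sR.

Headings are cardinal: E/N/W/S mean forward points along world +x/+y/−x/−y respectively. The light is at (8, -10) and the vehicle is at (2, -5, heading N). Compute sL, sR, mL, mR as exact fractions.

160/113 160/89 -23280/10057 -3840/10057

left sensor world pos  = (1, -2); dL² = 113
right sensor world pos = (3, -2); dR² = 89
sL = 160/113 = 160/113
sR = 160/89 = 160/89
mL = -1·sL + -1/2·sR = -23280/10057
mR = 1·sL + -1·sR = -3840/10057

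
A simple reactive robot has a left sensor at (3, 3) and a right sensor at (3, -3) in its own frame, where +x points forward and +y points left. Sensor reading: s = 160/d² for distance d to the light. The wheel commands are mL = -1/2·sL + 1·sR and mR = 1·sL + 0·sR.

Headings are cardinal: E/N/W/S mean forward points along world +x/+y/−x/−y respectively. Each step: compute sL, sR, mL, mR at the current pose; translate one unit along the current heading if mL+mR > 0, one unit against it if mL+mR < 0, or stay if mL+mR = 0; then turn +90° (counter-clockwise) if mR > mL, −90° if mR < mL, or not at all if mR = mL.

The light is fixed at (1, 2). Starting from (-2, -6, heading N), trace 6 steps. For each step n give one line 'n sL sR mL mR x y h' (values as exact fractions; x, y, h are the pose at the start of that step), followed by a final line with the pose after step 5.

n=0: pose=(-2,-6,N); sL=160/61, sR=32/5; mL=1552/305, mR=160/61; mL+mR=2352/305 → advance +1; mR−mL=-752/305 → turn -1·90°
n=1: pose=(-2,-5,E); sL=10, sR=8/5; mL=-17/5, mR=10; mL+mR=33/5 → advance +1; mR−mL=67/5 → turn +1·90°
n=2: pose=(-1,-5,N); sL=160/41, sR=160/17; mL=5200/697, mR=160/41; mL+mR=7920/697 → advance +1; mR−mL=-2480/697 → turn -1·90°
n=3: pose=(-1,-4,E); sL=16, sR=80/41; mL=-248/41, mR=16; mL+mR=408/41 → advance +1; mR−mL=904/41 → turn +1·90°
n=4: pose=(0,-4,N); sL=32/5, sR=160/13; mL=592/65, mR=32/5; mL+mR=1008/65 → advance +1; mR−mL=-176/65 → turn -1·90°
n=5: pose=(0,-3,E); sL=20, sR=40/17; mL=-130/17, mR=20; mL+mR=210/17 → advance +1; mR−mL=470/17 → turn +1·90°

0 160/61 32/5 1552/305 160/61 -2 -6 N
1 10 8/5 -17/5 10 -2 -5 E
2 160/41 160/17 5200/697 160/41 -1 -5 N
3 16 80/41 -248/41 16 -1 -4 E
4 32/5 160/13 592/65 32/5 0 -4 N
5 20 40/17 -130/17 20 0 -3 E
final 1 -3 N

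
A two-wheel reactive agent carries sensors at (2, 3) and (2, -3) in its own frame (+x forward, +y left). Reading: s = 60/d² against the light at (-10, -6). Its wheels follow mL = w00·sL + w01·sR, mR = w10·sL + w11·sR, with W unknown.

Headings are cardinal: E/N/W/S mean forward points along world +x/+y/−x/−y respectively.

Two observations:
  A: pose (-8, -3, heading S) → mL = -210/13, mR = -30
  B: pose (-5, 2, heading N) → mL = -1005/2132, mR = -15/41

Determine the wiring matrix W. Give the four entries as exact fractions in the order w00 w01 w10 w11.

-1/2 -1/2 0 -1

obs A: pose=(-8,-3,S) → sL=30/13, sR=30, mL=-210/13, mR=-30
obs B: pose=(-5,2,N) → sL=15/26, sR=15/41, mL=-1005/2132, mR=-15/41
sensor matrix S = [[30/13, 30], [15/26, 15/41]]; det S = -675/41
solve [mL_A; mL_B] = S·[w00; w01] and [mR_A; mR_B] = S·[w10; w11]:
  w00 = -1/2, w01 = -1/2, w10 = 0, w11 = -1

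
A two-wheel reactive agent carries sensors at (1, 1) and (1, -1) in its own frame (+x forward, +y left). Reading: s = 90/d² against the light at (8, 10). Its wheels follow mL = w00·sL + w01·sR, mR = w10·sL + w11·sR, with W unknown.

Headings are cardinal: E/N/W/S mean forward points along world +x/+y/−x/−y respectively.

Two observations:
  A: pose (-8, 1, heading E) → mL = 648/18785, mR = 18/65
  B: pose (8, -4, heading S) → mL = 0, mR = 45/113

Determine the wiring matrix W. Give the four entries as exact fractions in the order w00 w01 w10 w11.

1 -1 0 1

obs A: pose=(-8,1,E) → sL=90/289, sR=18/65, mL=648/18785, mR=18/65
obs B: pose=(8,-4,S) → sL=45/113, sR=45/113, mL=0, mR=45/113
sensor matrix S = [[90/289, 18/65], [45/113, 45/113]]; det S = 5832/424541
solve [mL_A; mL_B] = S·[w00; w01] and [mR_A; mR_B] = S·[w10; w11]:
  w00 = 1, w01 = -1, w10 = 0, w11 = 1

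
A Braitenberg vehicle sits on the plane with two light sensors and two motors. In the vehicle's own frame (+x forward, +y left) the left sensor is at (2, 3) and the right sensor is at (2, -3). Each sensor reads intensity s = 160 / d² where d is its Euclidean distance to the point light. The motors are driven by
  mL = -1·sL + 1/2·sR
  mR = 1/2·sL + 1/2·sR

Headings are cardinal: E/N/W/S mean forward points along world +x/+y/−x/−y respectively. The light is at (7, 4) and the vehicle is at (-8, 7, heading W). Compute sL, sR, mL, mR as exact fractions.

160/289 32/65 -5776/18785 9824/18785

left sensor world pos  = (-10, 4); dL² = 289
right sensor world pos = (-10, 10); dR² = 325
sL = 160/289 = 160/289
sR = 160/325 = 32/65
mL = -1·sL + 1/2·sR = -5776/18785
mR = 1/2·sL + 1/2·sR = 9824/18785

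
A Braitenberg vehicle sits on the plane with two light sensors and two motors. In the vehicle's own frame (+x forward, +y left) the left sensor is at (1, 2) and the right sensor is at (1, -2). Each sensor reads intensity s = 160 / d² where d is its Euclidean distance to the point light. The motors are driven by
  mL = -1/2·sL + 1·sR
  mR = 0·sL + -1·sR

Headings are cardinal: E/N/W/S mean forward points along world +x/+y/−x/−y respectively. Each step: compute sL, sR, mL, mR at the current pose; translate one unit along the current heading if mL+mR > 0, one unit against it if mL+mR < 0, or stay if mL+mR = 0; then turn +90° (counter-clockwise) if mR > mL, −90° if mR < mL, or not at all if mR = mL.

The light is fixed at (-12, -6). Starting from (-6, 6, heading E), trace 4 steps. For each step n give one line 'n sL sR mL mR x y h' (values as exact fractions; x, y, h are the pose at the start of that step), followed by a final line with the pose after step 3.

0 32/49 160/149 5456/7301 -160/149 -6 6 E
1 16/17 16/13 168/221 -16/13 -7 6 S
2 160/137 160/241 2640/33017 -160/241 -7 7 W
3 40/53 8/13 164/689 -8/13 -6 7 N
final -6 6 E

n=0: pose=(-6,6,E); sL=32/49, sR=160/149; mL=5456/7301, mR=-160/149; mL+mR=-16/49 → advance -1; mR−mL=-13296/7301 → turn -1·90°
n=1: pose=(-7,6,S); sL=16/17, sR=16/13; mL=168/221, mR=-16/13; mL+mR=-8/17 → advance -1; mR−mL=-440/221 → turn -1·90°
n=2: pose=(-7,7,W); sL=160/137, sR=160/241; mL=2640/33017, mR=-160/241; mL+mR=-80/137 → advance -1; mR−mL=-24560/33017 → turn -1·90°
n=3: pose=(-6,7,N); sL=40/53, sR=8/13; mL=164/689, mR=-8/13; mL+mR=-20/53 → advance -1; mR−mL=-588/689 → turn -1·90°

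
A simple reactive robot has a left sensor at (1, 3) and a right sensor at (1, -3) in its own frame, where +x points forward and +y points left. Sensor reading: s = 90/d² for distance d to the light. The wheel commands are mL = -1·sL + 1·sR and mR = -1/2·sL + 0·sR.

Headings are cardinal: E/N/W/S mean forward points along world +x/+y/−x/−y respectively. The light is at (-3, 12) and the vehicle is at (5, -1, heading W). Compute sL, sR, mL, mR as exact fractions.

left sensor world pos  = (4, -4); dL² = 305
right sensor world pos = (4, 2); dR² = 149
sL = 90/305 = 18/61
sR = 90/149 = 90/149
mL = -1·sL + 1·sR = 2808/9089
mR = -1/2·sL + 0·sR = -9/61

18/61 90/149 2808/9089 -9/61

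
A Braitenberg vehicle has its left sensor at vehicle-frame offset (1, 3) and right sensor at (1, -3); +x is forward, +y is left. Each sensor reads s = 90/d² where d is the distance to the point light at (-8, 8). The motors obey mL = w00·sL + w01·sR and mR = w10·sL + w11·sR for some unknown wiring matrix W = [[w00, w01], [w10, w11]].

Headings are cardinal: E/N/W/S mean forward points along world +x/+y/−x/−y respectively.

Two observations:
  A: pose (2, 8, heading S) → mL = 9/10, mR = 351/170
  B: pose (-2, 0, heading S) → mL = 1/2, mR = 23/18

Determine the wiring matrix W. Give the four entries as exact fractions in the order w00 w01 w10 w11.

0 1/2 1/2 1

obs A: pose=(2,8,S) → sL=9/17, sR=9/5, mL=9/10, mR=351/170
obs B: pose=(-2,0,S) → sL=5/9, sR=1, mL=1/2, mR=23/18
sensor matrix S = [[9/17, 9/5], [5/9, 1]]; det S = -8/17
solve [mL_A; mL_B] = S·[w00; w01] and [mR_A; mR_B] = S·[w10; w11]:
  w00 = 0, w01 = 1/2, w10 = 1/2, w11 = 1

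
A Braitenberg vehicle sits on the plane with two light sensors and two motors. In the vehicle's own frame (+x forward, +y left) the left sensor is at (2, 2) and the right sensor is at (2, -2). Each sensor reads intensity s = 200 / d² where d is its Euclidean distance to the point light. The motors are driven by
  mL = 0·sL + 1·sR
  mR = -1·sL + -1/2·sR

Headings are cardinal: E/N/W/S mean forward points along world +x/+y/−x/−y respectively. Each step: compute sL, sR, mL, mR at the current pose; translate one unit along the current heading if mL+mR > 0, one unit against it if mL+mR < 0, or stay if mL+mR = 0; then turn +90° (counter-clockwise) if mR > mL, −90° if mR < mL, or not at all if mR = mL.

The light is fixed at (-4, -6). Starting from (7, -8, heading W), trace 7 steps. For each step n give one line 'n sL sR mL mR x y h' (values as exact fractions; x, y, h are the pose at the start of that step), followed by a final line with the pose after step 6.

n=0: pose=(7,-8,W); sL=200/97, sR=200/81; mL=200/81, mR=-25900/7857; mL+mR=-6500/7857 → advance -1; mR−mL=-15100/2619 → turn -1·90°
n=1: pose=(8,-8,N); sL=2, sR=50/49; mL=50/49, mR=-123/49; mL+mR=-73/49 → advance -1; mR−mL=-173/49 → turn -1·90°
n=2: pose=(8,-9,E); sL=200/197, sR=200/221; mL=200/221, mR=-63900/43537; mL+mR=-24500/43537 → advance -1; mR−mL=-103300/43537 → turn -1·90°
n=3: pose=(7,-9,S); sL=100/97, sR=100/53; mL=100/53, mR=-10150/5141; mL+mR=-450/5141 → advance -1; mR−mL=-19850/5141 → turn -1·90°
n=4: pose=(7,-8,W); sL=200/97, sR=200/81; mL=200/81, mR=-25900/7857; mL+mR=-6500/7857 → advance -1; mR−mL=-15100/2619 → turn -1·90°
n=5: pose=(8,-8,N); sL=2, sR=50/49; mL=50/49, mR=-123/49; mL+mR=-73/49 → advance -1; mR−mL=-173/49 → turn -1·90°
n=6: pose=(8,-9,E); sL=200/197, sR=200/221; mL=200/221, mR=-63900/43537; mL+mR=-24500/43537 → advance -1; mR−mL=-103300/43537 → turn -1·90°

0 200/97 200/81 200/81 -25900/7857 7 -8 W
1 2 50/49 50/49 -123/49 8 -8 N
2 200/197 200/221 200/221 -63900/43537 8 -9 E
3 100/97 100/53 100/53 -10150/5141 7 -9 S
4 200/97 200/81 200/81 -25900/7857 7 -8 W
5 2 50/49 50/49 -123/49 8 -8 N
6 200/197 200/221 200/221 -63900/43537 8 -9 E
final 7 -9 S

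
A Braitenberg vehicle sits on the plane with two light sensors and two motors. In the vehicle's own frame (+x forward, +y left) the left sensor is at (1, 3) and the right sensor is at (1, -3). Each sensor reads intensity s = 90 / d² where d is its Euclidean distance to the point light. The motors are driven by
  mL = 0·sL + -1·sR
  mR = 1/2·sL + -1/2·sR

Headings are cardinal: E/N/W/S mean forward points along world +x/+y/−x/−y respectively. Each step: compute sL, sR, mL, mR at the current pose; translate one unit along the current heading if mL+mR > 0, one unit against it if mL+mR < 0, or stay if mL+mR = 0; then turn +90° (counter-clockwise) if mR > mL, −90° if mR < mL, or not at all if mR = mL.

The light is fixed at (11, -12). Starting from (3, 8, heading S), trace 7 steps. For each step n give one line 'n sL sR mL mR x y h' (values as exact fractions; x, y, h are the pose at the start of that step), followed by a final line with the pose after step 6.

n=0: pose=(3,8,S); sL=45/193, sR=45/241; mL=-45/241, mR=1080/46513; mL+mR=-7605/46513 → advance -1; mR−mL=9765/46513 → turn +1·90°
n=1: pose=(3,9,E); sL=18/125, sR=90/373; mL=-90/373, mR=-2268/46625; mL+mR=-13518/46625 → advance -1; mR−mL=8982/46625 → turn +1·90°
n=2: pose=(2,9,N); sL=45/314, sR=9/52; mL=-9/52, mR=-243/16328; mL+mR=-3069/16328 → advance -1; mR−mL=2583/16328 → turn +1·90°
n=3: pose=(2,8,W); sL=90/389, sR=90/629; mL=-90/629, mR=10800/244681; mL+mR=-24210/244681 → advance -1; mR−mL=45810/244681 → turn +1·90°
n=4: pose=(3,8,S); sL=45/193, sR=45/241; mL=-45/241, mR=1080/46513; mL+mR=-7605/46513 → advance -1; mR−mL=9765/46513 → turn +1·90°
n=5: pose=(3,9,E); sL=18/125, sR=90/373; mL=-90/373, mR=-2268/46625; mL+mR=-13518/46625 → advance -1; mR−mL=8982/46625 → turn +1·90°
n=6: pose=(2,9,N); sL=45/314, sR=9/52; mL=-9/52, mR=-243/16328; mL+mR=-3069/16328 → advance -1; mR−mL=2583/16328 → turn +1·90°

0 45/193 45/241 -45/241 1080/46513 3 8 S
1 18/125 90/373 -90/373 -2268/46625 3 9 E
2 45/314 9/52 -9/52 -243/16328 2 9 N
3 90/389 90/629 -90/629 10800/244681 2 8 W
4 45/193 45/241 -45/241 1080/46513 3 8 S
5 18/125 90/373 -90/373 -2268/46625 3 9 E
6 45/314 9/52 -9/52 -243/16328 2 9 N
final 2 8 W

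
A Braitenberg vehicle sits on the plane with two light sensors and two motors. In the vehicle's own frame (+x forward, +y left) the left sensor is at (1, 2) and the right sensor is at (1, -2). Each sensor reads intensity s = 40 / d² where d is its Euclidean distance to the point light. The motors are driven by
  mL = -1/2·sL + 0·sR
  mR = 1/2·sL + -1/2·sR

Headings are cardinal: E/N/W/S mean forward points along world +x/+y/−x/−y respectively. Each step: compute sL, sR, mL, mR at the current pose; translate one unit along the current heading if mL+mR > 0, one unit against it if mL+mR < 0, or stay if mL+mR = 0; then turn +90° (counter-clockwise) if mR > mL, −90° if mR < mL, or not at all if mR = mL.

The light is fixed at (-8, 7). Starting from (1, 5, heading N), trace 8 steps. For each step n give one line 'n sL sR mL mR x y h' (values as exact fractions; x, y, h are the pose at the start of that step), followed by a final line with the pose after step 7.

n=0: pose=(1,5,N); sL=4/5, sR=20/61; mL=-2/5, mR=72/305; mL+mR=-10/61 → advance -1; mR−mL=194/305 → turn +1·90°
n=1: pose=(1,4,W); sL=40/89, sR=8/13; mL=-20/89, mR=-96/1157; mL+mR=-4/13 → advance -1; mR−mL=164/1157 → turn +1·90°
n=2: pose=(2,4,S); sL=1/4, sR=1/2; mL=-1/8, mR=-1/8; mL+mR=-1/4 → advance -1; mR−mL=0 → turn +0·90°
n=3: pose=(2,5,S); sL=40/153, sR=40/73; mL=-20/153, mR=-1600/11169; mL+mR=-20/73 → advance -1; mR−mL=-140/11169 → turn -1·90°
n=4: pose=(2,6,W); sL=4/9, sR=20/41; mL=-2/9, mR=-8/369; mL+mR=-10/41 → advance -1; mR−mL=74/369 → turn +1·90°
n=5: pose=(3,6,S); sL=40/173, sR=8/17; mL=-20/173, mR=-352/2941; mL+mR=-4/17 → advance -1; mR−mL=-12/2941 → turn -1·90°
n=6: pose=(3,7,W); sL=5/13, sR=5/13; mL=-5/26, mR=0; mL+mR=-5/26 → advance -1; mR−mL=5/26 → turn +1·90°
n=7: pose=(4,7,S); sL=40/197, sR=40/101; mL=-20/197, mR=-1920/19897; mL+mR=-20/101 → advance -1; mR−mL=100/19897 → turn +1·90°

0 4/5 20/61 -2/5 72/305 1 5 N
1 40/89 8/13 -20/89 -96/1157 1 4 W
2 1/4 1/2 -1/8 -1/8 2 4 S
3 40/153 40/73 -20/153 -1600/11169 2 5 S
4 4/9 20/41 -2/9 -8/369 2 6 W
5 40/173 8/17 -20/173 -352/2941 3 6 S
6 5/13 5/13 -5/26 0 3 7 W
7 40/197 40/101 -20/197 -1920/19897 4 7 S
final 4 8 E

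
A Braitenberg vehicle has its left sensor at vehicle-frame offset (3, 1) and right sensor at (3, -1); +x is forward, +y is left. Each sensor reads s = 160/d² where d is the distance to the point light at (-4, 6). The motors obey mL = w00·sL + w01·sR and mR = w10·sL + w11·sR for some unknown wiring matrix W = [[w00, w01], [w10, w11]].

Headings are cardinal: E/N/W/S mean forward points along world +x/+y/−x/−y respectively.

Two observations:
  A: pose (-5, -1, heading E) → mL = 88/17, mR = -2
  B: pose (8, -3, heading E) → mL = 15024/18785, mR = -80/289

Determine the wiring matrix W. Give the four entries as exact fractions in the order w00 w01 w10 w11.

1 1/2 -1/2 0

obs A: pose=(-5,-1,E) → sL=4, sR=40/17, mL=88/17, mR=-2
obs B: pose=(8,-3,E) → sL=160/289, sR=32/65, mL=15024/18785, mR=-80/289
sensor matrix S = [[4, 40/17], [160/289, 32/65]]; det S = 212864/319345
solve [mL_A; mL_B] = S·[w00; w01] and [mR_A; mR_B] = S·[w10; w11]:
  w00 = 1, w01 = 1/2, w10 = -1/2, w11 = 0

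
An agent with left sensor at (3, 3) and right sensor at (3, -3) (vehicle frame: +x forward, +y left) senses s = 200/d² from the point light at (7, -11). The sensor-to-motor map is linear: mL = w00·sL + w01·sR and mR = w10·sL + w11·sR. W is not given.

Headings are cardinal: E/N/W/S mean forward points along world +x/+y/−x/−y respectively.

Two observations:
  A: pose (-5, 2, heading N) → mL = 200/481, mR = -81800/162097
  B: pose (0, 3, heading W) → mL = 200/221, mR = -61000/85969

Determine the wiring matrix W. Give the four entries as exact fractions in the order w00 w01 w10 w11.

1 0 -1/2 -1/2

obs A: pose=(-5,2,N) → sL=200/481, sR=200/337, mL=200/481, mR=-81800/162097
obs B: pose=(0,3,W) → sL=200/221, sR=200/389, mL=200/221, mR=-61000/85969
sensor matrix S = [[200/481, 200/337], [200/221, 200/389]]; det S = -346560000/1071947461
solve [mL_A; mL_B] = S·[w00; w01] and [mR_A; mR_B] = S·[w10; w11]:
  w00 = 1, w01 = 0, w10 = -1/2, w11 = -1/2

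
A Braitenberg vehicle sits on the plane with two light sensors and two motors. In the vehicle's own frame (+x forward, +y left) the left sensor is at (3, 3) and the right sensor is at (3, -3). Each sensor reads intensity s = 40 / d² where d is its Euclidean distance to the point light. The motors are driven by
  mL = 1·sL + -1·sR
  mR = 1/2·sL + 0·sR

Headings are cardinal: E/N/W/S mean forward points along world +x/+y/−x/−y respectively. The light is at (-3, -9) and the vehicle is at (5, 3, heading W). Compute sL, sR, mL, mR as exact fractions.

20/53 4/25 288/1325 10/53

left sensor world pos  = (2, 0); dL² = 106
right sensor world pos = (2, 6); dR² = 250
sL = 40/106 = 20/53
sR = 40/250 = 4/25
mL = 1·sL + -1·sR = 288/1325
mR = 1/2·sL + 0·sR = 10/53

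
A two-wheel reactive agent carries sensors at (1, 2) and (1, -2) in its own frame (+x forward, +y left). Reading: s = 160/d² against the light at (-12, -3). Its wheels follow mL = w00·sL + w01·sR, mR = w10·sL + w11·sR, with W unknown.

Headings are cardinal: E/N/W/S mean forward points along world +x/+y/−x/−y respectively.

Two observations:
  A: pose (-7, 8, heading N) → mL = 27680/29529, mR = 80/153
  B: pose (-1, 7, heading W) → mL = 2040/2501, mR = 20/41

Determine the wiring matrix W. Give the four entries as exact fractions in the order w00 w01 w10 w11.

1/2 1/2 1/2 0

obs A: pose=(-7,8,N) → sL=160/153, sR=160/193, mL=27680/29529, mR=80/153
obs B: pose=(-1,7,W) → sL=40/41, sR=40/61, mL=2040/2501, mR=20/41
sensor matrix S = [[160/153, 160/193], [40/41, 40/61]]; det S = -9088000/73852029
solve [mL_A; mL_B] = S·[w00; w01] and [mR_A; mR_B] = S·[w10; w11]:
  w00 = 1/2, w01 = 1/2, w10 = 1/2, w11 = 0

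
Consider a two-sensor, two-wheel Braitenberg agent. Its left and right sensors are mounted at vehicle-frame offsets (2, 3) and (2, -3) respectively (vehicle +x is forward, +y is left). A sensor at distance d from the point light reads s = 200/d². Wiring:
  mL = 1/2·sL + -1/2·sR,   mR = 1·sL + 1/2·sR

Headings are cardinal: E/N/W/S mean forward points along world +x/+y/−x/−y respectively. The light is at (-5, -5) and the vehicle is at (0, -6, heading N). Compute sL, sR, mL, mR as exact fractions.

left sensor world pos  = (-3, -4); dL² = 5
right sensor world pos = (3, -4); dR² = 65
sL = 200/5 = 40
sR = 200/65 = 40/13
mL = 1/2·sL + -1/2·sR = 240/13
mR = 1·sL + 1/2·sR = 540/13

40 40/13 240/13 540/13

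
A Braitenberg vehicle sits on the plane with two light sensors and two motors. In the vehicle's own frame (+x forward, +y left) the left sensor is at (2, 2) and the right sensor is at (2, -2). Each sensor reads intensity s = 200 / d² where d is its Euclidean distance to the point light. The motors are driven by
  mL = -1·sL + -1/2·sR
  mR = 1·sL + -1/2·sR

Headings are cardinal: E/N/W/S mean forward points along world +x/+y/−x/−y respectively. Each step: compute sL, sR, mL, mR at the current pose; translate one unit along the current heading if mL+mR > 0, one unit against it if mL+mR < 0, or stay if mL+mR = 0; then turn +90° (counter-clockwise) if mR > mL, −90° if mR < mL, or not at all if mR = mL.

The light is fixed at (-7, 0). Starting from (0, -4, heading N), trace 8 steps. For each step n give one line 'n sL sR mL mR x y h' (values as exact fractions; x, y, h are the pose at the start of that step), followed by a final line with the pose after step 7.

0 200/29 40/17 -3980/493 2820/493 0 -4 N
1 100/37 100/17 -3550/629 -150/629 0 -5 W
2 200/149 40/17 -6380/2533 420/2533 1 -5 S
3 25/13 25/17 -1175/442 525/442 1 -4 E
4 200/29 40/17 -3980/493 2820/493 0 -4 N
5 100/37 100/17 -3550/629 -150/629 0 -5 W
6 200/149 40/17 -6380/2533 420/2533 1 -5 S
7 25/13 25/17 -1175/442 525/442 1 -4 E
final 0 -4 N

n=0: pose=(0,-4,N); sL=200/29, sR=40/17; mL=-3980/493, mR=2820/493; mL+mR=-40/17 → advance -1; mR−mL=400/29 → turn +1·90°
n=1: pose=(0,-5,W); sL=100/37, sR=100/17; mL=-3550/629, mR=-150/629; mL+mR=-100/17 → advance -1; mR−mL=200/37 → turn +1·90°
n=2: pose=(1,-5,S); sL=200/149, sR=40/17; mL=-6380/2533, mR=420/2533; mL+mR=-40/17 → advance -1; mR−mL=400/149 → turn +1·90°
n=3: pose=(1,-4,E); sL=25/13, sR=25/17; mL=-1175/442, mR=525/442; mL+mR=-25/17 → advance -1; mR−mL=50/13 → turn +1·90°
n=4: pose=(0,-4,N); sL=200/29, sR=40/17; mL=-3980/493, mR=2820/493; mL+mR=-40/17 → advance -1; mR−mL=400/29 → turn +1·90°
n=5: pose=(0,-5,W); sL=100/37, sR=100/17; mL=-3550/629, mR=-150/629; mL+mR=-100/17 → advance -1; mR−mL=200/37 → turn +1·90°
n=6: pose=(1,-5,S); sL=200/149, sR=40/17; mL=-6380/2533, mR=420/2533; mL+mR=-40/17 → advance -1; mR−mL=400/149 → turn +1·90°
n=7: pose=(1,-4,E); sL=25/13, sR=25/17; mL=-1175/442, mR=525/442; mL+mR=-25/17 → advance -1; mR−mL=50/13 → turn +1·90°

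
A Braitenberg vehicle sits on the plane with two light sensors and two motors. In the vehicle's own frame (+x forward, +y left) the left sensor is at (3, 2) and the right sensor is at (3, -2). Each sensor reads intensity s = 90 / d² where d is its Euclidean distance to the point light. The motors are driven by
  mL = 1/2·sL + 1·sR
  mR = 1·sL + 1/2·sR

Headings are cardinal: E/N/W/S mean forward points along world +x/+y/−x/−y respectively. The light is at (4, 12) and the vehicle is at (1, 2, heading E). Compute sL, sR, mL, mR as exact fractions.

left sensor world pos  = (4, 4); dL² = 64
right sensor world pos = (4, 0); dR² = 144
sL = 90/64 = 45/32
sR = 90/144 = 5/8
mL = 1/2·sL + 1·sR = 85/64
mR = 1·sL + 1/2·sR = 55/32

45/32 5/8 85/64 55/32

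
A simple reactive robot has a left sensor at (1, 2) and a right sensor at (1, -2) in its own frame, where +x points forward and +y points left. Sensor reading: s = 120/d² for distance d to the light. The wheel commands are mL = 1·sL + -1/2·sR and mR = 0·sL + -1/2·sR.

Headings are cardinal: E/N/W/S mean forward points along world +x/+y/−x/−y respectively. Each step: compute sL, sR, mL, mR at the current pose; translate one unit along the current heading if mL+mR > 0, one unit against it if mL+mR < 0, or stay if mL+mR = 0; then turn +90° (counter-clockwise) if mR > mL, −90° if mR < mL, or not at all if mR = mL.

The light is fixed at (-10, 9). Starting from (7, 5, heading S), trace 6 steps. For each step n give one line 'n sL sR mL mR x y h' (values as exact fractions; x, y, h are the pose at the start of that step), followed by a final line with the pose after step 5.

n=0: pose=(7,5,S); sL=60/193, sR=12/25; mL=342/4825, mR=-6/25; mL+mR=-816/4825 → advance -1; mR−mL=-60/193 → turn -1·90°
n=1: pose=(7,6,W); sL=120/281, sR=120/257; mL=13980/72217, mR=-60/257; mL+mR=-2880/72217 → advance -1; mR−mL=-120/281 → turn -1·90°
n=2: pose=(8,6,N); sL=6/13, sR=30/101; mL=411/1313, mR=-15/101; mL+mR=216/1313 → advance +1; mR−mL=-6/13 → turn -1·90°
n=3: pose=(8,7,E); sL=120/361, sR=120/377; mL=23580/136097, mR=-60/377; mL+mR=1920/136097 → advance +1; mR−mL=-120/361 → turn -1·90°
n=4: pose=(9,7,S); sL=4/15, sR=60/149; mL=146/2235, mR=-30/149; mL+mR=-304/2235 → advance -1; mR−mL=-4/15 → turn -1·90°
n=5: pose=(9,8,W); sL=40/111, sR=24/65; mL=1268/7215, mR=-12/65; mL+mR=-64/7215 → advance -1; mR−mL=-40/111 → turn -1·90°

0 60/193 12/25 342/4825 -6/25 7 5 S
1 120/281 120/257 13980/72217 -60/257 7 6 W
2 6/13 30/101 411/1313 -15/101 8 6 N
3 120/361 120/377 23580/136097 -60/377 8 7 E
4 4/15 60/149 146/2235 -30/149 9 7 S
5 40/111 24/65 1268/7215 -12/65 9 8 W
final 10 8 N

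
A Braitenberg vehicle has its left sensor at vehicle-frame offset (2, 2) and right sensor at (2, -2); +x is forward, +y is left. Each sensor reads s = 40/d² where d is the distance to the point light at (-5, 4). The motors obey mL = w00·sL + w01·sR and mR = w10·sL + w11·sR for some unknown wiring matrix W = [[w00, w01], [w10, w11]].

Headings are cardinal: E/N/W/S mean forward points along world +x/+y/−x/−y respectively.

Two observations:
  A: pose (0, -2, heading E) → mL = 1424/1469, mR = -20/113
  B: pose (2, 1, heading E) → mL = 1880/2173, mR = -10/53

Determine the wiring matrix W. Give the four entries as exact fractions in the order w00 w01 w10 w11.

obs A: pose=(0,-2,E) → sL=8/13, sR=40/113, mL=1424/1469, mR=-20/113
obs B: pose=(2,1,E) → sL=20/41, sR=20/53, mL=1880/2173, mR=-10/53
sensor matrix S = [[8/13, 40/113], [20/41, 20/53]]; det S = 190080/3192137
solve [mL_A; mL_B] = S·[w00; w01] and [mR_A; mR_B] = S·[w10; w11]:
  w00 = 1, w01 = 1, w10 = 0, w11 = -1/2

1 1 0 -1/2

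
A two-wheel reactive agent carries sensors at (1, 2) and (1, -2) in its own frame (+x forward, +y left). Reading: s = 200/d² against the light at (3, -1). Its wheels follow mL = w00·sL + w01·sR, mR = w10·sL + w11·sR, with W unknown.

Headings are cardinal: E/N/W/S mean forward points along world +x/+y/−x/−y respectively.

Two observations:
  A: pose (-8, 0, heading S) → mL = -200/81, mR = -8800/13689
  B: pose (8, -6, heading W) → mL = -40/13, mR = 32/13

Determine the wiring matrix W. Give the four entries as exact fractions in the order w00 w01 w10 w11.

obs A: pose=(-8,0,S) → sL=200/81, sR=200/169, mL=-200/81, mR=-8800/13689
obs B: pose=(8,-6,W) → sL=40/13, sR=8, mL=-40/13, mR=32/13
sensor matrix S = [[200/81, 200/169], [40/13, 8]]; det S = 2867200/177957
solve [mL_A; mL_B] = S·[w00; w01] and [mR_A; mR_B] = S·[w10; w11]:
  w00 = -1, w01 = 0, w10 = -1/2, w11 = 1/2

-1 0 -1/2 1/2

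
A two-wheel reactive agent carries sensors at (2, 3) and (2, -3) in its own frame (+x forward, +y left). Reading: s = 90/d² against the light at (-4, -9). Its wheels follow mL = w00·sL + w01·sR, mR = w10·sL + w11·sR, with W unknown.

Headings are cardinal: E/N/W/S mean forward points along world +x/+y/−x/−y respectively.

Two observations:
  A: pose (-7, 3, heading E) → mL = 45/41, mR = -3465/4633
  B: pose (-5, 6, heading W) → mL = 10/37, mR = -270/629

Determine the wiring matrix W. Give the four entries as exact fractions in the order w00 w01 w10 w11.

0 1 -1/2 -1/2

obs A: pose=(-7,3,E) → sL=45/113, sR=45/41, mL=45/41, mR=-3465/4633
obs B: pose=(-5,6,W) → sL=10/17, sR=10/37, mL=10/37, mR=-270/629
sensor matrix S = [[45/113, 45/41], [10/17, 10/37]]; det S = -1567800/2914157
solve [mL_A; mL_B] = S·[w00; w01] and [mR_A; mR_B] = S·[w10; w11]:
  w00 = 0, w01 = 1, w10 = -1/2, w11 = -1/2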